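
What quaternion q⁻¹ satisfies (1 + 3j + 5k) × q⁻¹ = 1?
0.0286 - 0.0857j - 0.1429k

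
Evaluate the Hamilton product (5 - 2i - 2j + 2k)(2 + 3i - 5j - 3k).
12 + 27i - 29j + 5k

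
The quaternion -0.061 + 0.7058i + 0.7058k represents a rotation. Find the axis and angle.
axis = (√2/2, 0, √2/2), θ = 187°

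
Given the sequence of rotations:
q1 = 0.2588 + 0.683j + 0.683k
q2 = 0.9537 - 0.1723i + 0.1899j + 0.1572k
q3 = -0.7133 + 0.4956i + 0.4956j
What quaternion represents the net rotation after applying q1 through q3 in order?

q2 · q1 = 0.0097 - 0.0223i + 0.8182j + 0.5744k
q3 · q2 · q1 = -0.4014 + 0.3054i - 0.8635j + 0.0068k
-0.4014 + 0.3054i - 0.8635j + 0.0068k


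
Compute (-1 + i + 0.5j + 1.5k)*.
-1 - i - 0.5j - 1.5k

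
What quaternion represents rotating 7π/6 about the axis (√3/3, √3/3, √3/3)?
-0.2588 + 0.5577i + 0.5577j + 0.5577k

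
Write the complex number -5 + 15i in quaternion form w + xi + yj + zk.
-5 + 15i + 0j + 0k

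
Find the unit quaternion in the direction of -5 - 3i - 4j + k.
-0.7001 - 0.4201i - 0.5601j + 0.14k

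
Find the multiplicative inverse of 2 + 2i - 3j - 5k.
0.0476 - 0.0476i + 0.0714j + 0.119k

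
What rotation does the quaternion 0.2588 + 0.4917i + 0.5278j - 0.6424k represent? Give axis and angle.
axis = (0.509, 0.5464, -0.6651), θ = 5π/6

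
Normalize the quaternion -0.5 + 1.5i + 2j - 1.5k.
-0.169 + 0.5071i + 0.6761j - 0.5071k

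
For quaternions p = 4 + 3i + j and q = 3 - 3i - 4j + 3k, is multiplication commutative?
No: pq = 25 - 22j + 3k ≠ 25 - 6i - 4j + 21k = qp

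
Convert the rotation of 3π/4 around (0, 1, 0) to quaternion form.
0.3827 + 0.9239j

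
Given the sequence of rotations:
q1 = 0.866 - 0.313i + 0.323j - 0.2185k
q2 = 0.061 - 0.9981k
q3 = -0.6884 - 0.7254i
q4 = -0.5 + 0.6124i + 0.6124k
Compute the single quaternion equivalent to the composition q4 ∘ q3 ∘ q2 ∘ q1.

q2 · q1 = -0.1653 + 0.3033i + 0.3321j - 0.8777k
q3 · q2 · q1 = 0.3338 - 0.0889i - 0.8653j + 0.3633k
q4 · q3 · q2 · q1 = -0.3349 + 0.7788i + 0.1557j - 0.5071k
-0.3349 + 0.7788i + 0.1557j - 0.5071k


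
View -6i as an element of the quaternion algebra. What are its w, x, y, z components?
0 - 6i + 0j + 0k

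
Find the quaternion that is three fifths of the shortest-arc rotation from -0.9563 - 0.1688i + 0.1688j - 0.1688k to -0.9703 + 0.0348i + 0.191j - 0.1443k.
-0.9697 - 0.047i + 0.1831j - 0.1549k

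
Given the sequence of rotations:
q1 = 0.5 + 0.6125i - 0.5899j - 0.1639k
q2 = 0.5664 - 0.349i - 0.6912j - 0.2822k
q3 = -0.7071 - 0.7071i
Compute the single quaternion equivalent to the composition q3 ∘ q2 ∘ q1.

q2 · q1 = 0.043 + 0.1192i - 0.9098j + 0.3953k
q3 · q2 · q1 = 0.0539 - 0.1147i + 0.9228j + 0.3638k
0.0539 - 0.1147i + 0.9228j + 0.3638k


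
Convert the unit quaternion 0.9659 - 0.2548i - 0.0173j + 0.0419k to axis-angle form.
axis = (-0.9845, -0.0668, 0.1619), θ = π/6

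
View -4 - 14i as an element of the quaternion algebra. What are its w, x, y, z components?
-4 - 14i + 0j + 0k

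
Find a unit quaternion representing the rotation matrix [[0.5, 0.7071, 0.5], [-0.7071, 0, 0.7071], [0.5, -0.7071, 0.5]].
0.7071 - 0.5i - 0.5k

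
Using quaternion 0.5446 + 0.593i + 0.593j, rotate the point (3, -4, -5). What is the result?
(-5.153, 4.153, -2.488)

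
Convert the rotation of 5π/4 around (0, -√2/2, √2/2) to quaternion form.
-0.3827 - 0.6533j + 0.6533k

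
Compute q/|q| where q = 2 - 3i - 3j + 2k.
0.3922 - 0.5883i - 0.5883j + 0.3922k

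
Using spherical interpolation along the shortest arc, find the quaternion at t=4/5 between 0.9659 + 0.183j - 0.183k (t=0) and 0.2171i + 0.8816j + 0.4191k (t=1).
0.2839 + 0.2022i + 0.8748j + 0.3365k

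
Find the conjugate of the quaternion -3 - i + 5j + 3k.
-3 + i - 5j - 3k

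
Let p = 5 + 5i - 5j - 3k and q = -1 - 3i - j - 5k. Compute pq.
-10 + 2i + 34j - 42k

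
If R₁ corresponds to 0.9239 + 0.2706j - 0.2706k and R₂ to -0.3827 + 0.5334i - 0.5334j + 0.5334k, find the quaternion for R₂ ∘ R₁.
-0.0649 + 0.4928i - 0.452j + 0.7407k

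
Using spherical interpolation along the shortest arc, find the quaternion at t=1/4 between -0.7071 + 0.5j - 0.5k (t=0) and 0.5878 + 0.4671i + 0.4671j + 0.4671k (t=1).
-0.7695 - 0.1447i + 0.2707j - 0.5601k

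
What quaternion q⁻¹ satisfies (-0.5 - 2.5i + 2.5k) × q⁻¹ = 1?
-0.0392 + 0.1961i - 0.1961k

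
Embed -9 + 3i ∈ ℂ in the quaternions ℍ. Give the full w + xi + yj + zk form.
-9 + 3i + 0j + 0k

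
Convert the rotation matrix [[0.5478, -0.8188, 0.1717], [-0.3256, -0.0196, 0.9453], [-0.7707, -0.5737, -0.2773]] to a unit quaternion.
0.5592 - 0.6791i + 0.4213j + 0.2205k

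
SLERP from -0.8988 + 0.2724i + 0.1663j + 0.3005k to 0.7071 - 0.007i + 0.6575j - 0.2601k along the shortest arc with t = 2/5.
-0.912 + 0.1827i - 0.1877j + 0.3156k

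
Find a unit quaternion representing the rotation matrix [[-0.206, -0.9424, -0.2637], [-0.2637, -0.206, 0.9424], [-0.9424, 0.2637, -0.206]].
0.309 - 0.5491i + 0.5491j + 0.5491k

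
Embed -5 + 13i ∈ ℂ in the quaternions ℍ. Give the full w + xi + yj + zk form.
-5 + 13i + 0j + 0k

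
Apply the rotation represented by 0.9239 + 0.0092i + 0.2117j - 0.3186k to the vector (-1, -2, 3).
(-0.737, -1.465, 3.363)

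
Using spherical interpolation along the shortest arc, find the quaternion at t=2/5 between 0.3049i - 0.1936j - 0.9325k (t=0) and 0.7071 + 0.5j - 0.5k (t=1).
0.3493 + 0.2152i + 0.1104j - 0.9052k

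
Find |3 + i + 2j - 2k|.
√18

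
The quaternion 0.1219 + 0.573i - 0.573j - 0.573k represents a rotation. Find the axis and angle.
axis = (√3/3, -√3/3, -√3/3), θ = 166°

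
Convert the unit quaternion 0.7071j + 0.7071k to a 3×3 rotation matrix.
[[-1, 0, 0], [0, 0, 1], [0, 1, 0]]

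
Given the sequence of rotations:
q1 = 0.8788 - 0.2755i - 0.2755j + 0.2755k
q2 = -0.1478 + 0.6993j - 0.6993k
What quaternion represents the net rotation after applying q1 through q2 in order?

q2 · q1 = 0.2554 + 0.0407i + 0.8479j - 0.4626k
0.2554 + 0.0407i + 0.8479j - 0.4626k


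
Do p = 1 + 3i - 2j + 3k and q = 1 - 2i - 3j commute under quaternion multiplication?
No: pq = 1 + 10i - 11j - 10k ≠ 1 - 8i + j + 16k = qp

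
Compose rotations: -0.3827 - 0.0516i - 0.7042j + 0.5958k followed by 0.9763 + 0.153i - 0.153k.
-0.2746 - 0.2167i - 0.7708j + 0.5325k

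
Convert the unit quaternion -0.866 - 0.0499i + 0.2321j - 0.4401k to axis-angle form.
axis = (-0.0998, 0.4642, -0.8801), θ = 5π/3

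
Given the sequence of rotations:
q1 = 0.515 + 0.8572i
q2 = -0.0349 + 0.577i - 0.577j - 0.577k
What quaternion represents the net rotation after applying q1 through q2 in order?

q2 · q1 = -0.5126 + 0.2672i - 0.7918j + 0.1974k
-0.5126 + 0.2672i - 0.7918j + 0.1974k


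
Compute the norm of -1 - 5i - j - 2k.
√31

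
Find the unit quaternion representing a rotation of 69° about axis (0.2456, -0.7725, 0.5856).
0.8241 + 0.1391i - 0.4375j + 0.3317k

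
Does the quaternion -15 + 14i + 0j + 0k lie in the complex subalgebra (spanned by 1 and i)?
Yes. The quaternion -15 + 14i has j- and k-coefficients y = z = 0, so it lies in the complex subalgebra spanned by 1 and i.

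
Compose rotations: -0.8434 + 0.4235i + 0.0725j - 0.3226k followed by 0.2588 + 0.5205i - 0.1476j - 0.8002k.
-0.6861 - 0.2238i - 0.0277j + 0.6916k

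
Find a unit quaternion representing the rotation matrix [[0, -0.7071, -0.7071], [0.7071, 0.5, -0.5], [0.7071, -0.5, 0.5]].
0.7071 - 0.5j + 0.5k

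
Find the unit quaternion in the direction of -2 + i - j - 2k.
-0.6325 + 0.3162i - 0.3162j - 0.6325k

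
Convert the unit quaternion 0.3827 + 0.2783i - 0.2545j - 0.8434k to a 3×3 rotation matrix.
[[-0.5522, 0.5039, -0.6642], [-0.7872, -0.5775, 0.2163], [-0.2746, 0.6423, 0.7156]]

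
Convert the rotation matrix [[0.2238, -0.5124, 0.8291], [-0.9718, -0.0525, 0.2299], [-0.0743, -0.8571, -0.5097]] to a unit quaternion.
-0.4067 + 0.6682i - 0.5553j + 0.2824k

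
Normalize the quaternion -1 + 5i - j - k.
-0.189 + 0.9449i - 0.189j - 0.189k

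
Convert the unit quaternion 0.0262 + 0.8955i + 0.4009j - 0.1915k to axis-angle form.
axis = (0.8958, 0.401, -0.1916), θ = 177°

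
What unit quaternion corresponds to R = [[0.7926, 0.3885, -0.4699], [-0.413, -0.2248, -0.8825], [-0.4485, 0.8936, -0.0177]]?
0.6225 + 0.7133i - 0.0086j - 0.3219k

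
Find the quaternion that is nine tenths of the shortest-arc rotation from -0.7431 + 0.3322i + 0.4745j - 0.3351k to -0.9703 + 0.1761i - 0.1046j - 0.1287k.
-0.9673 + 0.1969i - 0.0442j - 0.1539k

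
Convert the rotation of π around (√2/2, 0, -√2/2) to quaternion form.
0.7071i - 0.7071k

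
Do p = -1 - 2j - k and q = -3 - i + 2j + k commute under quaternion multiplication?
No: pq = 8 + i + 5j ≠ 8 + i + 3j + 4k = qp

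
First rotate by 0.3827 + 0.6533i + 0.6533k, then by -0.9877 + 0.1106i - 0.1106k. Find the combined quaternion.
-0.378 - 0.6029i - 0.1445j - 0.6876k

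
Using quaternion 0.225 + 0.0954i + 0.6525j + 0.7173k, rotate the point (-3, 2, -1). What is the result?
(1.815, -2.329, 2.298)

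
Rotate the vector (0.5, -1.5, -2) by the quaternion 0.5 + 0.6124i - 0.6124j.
(2.475, 0.475, 0.388)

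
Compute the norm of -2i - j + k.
√6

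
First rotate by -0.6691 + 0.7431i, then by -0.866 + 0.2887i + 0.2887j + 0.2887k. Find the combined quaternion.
0.3649 - 0.8367i + 0.0214j - 0.4077k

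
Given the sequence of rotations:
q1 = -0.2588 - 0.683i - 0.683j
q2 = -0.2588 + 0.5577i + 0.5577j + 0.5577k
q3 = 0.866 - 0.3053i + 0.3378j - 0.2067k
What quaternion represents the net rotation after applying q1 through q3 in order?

q2 · q1 = 0.8288 + 0.4133i - 0.3485j - 0.1443k
q3 · q2 · q1 = 0.9318 - 0.0159i - 0.1513j - 0.3295k
0.9318 - 0.0159i - 0.1513j - 0.3295k


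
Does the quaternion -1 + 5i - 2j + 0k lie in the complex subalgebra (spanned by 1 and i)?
No. The quaternion -1 + 5i - 2j has j-coefficient y = -2 and k-coefficient z = 0, not both zero, so it does not lie in the complex subalgebra spanned by 1 and i.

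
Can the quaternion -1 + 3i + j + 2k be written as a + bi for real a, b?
No. The quaternion -1 + 3i + j + 2k has j-coefficient y = 1 and k-coefficient z = 2, not both zero, so it does not lie in the complex subalgebra spanned by 1 and i.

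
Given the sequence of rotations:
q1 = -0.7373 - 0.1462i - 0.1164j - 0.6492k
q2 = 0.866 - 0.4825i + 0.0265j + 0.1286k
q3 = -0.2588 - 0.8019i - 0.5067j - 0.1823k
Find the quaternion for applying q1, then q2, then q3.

q2 · q1 = -0.6225 + 0.2269i - 0.4524j - 0.597k
q3 · q2 · q1 = 0.005 + 0.6605i - 0.0876j + 0.7457k
0.005 + 0.6605i - 0.0876j + 0.7457k


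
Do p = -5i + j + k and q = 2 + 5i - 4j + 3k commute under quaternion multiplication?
No: pq = 26 - 3i + 22j + 17k ≠ 26 - 17i - 18j - 13k = qp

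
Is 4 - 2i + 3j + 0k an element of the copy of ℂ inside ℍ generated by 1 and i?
No. The quaternion 4 - 2i + 3j has j-coefficient y = 3 and k-coefficient z = 0, not both zero, so it does not lie in the complex subalgebra spanned by 1 and i.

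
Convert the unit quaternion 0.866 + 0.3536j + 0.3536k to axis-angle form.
axis = (0, √2/2, √2/2), θ = π/3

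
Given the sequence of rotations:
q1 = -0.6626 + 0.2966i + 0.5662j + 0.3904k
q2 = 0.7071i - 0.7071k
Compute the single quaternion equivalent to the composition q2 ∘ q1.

q2 · q1 = 0.0663 - 0.0682i - 0.4858j + 0.8689k
0.0663 - 0.0682i - 0.4858j + 0.8689k


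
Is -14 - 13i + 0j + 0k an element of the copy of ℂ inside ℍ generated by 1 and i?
Yes. The quaternion -14 - 13i has j- and k-coefficients y = z = 0, so it lies in the complex subalgebra spanned by 1 and i.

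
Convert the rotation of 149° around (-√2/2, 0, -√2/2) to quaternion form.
0.2672 - 0.6814i - 0.6814k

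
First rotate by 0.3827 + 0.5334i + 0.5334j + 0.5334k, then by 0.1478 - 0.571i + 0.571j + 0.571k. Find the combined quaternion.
-0.248 - 0.1397i + 0.9065j - 0.3118k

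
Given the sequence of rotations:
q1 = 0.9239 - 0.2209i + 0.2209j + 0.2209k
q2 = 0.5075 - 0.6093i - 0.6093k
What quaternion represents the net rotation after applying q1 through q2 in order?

q2 · q1 = 0.4689 - 0.5404i + 0.3813j - 0.5854k
0.4689 - 0.5404i + 0.3813j - 0.5854k


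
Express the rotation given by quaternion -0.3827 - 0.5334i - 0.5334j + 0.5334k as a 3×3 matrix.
[[-0.1381, 0.9773, -0.1608], [0.1608, -0.1381, -0.9773], [-0.9773, -0.1608, -0.1381]]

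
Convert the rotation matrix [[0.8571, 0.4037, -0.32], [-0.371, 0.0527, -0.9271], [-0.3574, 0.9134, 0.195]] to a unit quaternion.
0.7254 + 0.6343i + 0.0129j - 0.267k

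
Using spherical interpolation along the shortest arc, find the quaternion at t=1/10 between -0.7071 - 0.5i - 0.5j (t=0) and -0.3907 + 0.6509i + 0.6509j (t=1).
-0.6184 - 0.5557i - 0.5557j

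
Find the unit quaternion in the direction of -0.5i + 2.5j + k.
-0.1826i + 0.9129j + 0.3651k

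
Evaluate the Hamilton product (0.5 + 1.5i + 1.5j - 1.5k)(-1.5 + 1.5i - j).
-1.5 - 3i - 5j - 1.5k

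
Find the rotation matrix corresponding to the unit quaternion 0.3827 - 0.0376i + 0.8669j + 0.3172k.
[[-0.7043, -0.308, 0.6397], [0.1776, 0.7959, 0.5787], [-0.6874, 0.5212, -0.5059]]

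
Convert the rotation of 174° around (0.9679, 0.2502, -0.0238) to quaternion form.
0.0523 + 0.9666i + 0.2499j - 0.0238k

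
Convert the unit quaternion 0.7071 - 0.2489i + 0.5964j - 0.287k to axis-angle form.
axis = (-0.352, 0.8434, -0.4059), θ = π/2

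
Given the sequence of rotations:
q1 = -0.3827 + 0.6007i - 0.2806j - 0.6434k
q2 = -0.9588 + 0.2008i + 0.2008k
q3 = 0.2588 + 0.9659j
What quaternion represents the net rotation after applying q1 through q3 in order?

q2 · q1 = 0.3755 - 0.5965i + 0.5189j + 0.4837k
q3 · q2 · q1 = -0.404 + 0.3128i + 0.497j + 0.7013k
-0.404 + 0.3128i + 0.497j + 0.7013k


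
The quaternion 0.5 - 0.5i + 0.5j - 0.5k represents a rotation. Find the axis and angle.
axis = (-√3/3, √3/3, -√3/3), θ = 2π/3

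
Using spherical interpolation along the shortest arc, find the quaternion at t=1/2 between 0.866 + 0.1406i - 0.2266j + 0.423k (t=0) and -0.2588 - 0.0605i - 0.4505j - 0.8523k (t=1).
0.6513 + 0.1165i + 0.1297j + 0.7385k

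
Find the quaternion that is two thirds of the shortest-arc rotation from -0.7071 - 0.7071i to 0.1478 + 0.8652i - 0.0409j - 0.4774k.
-0.3623 - 0.8686i + 0.0289j + 0.3369k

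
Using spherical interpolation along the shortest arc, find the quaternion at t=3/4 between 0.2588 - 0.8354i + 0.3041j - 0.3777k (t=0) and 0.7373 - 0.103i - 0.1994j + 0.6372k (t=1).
-0.5785 - 0.2206i + 0.2975j - 0.7267k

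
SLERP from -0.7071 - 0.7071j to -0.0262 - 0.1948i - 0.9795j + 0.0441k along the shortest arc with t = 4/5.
-0.178 - 0.1618i - 0.9699j + 0.0366k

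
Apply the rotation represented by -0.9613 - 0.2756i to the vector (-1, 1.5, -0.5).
(-1, 1.537, 0.371)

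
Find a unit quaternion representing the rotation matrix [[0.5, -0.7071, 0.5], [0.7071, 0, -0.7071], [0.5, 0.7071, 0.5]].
0.7071 + 0.5i + 0.5k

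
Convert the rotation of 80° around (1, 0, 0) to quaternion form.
0.766 + 0.6428i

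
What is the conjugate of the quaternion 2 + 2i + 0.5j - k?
2 - 2i - 0.5j + k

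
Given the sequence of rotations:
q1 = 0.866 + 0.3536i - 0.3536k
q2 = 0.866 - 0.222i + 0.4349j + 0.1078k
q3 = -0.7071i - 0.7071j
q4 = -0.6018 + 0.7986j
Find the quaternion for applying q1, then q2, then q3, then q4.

q2 · q1 = 0.8666 - 0.0398i + 0.3362j - 0.3666k
q3 · q2 · q1 = 0.2096 - 0.3535i - 0.872j - 0.2659k
q4 · q3 · q2 · q1 = 0.5702 + 0.0004i + 0.6922j + 0.4423k
0.5702 + 0.0004i + 0.6922j + 0.4423k


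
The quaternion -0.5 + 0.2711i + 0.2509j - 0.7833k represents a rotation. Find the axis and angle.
axis = (0.313, 0.2897, -0.9045), θ = 4π/3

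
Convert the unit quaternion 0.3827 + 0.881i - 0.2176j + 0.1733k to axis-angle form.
axis = (0.9536, -0.2355, 0.1876), θ = 3π/4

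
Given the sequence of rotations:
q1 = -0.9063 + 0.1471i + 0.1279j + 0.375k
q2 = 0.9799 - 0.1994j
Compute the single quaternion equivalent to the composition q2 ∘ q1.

q2 · q1 = -0.8626 + 0.0694i + 0.306j + 0.3968k
-0.8626 + 0.0694i + 0.306j + 0.3968k


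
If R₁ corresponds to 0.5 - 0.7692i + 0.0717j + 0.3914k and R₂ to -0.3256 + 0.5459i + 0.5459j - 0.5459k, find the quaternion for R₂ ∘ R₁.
0.4316 + 0.7762i + 0.4558j + 0.0587k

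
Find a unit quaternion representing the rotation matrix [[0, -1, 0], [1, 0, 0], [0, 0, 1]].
0.7071 + 0.7071k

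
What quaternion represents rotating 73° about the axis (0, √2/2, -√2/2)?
0.8039 + 0.4206j - 0.4206k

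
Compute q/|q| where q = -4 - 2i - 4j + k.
-0.6576 - 0.3288i - 0.6576j + 0.1644k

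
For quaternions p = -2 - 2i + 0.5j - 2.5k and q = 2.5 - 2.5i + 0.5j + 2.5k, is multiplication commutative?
No: pq = -4 + 2.5i + 11.5j - 11k ≠ -4 - 2.5i - 11j - 11.5k = qp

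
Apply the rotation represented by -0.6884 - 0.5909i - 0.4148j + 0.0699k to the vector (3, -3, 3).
(1.644, -2.308, -4.355)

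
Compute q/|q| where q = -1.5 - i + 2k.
-0.5571 - 0.3714i + 0.7428k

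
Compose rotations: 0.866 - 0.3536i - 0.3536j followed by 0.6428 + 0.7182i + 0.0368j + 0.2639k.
0.8236 + 0.488i - 0.2887j - 0.0124k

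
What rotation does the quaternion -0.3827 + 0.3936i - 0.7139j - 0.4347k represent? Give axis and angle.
axis = (0.426, -0.7727, -0.4705), θ = 5π/4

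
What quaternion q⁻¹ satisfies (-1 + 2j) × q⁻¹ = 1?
-0.2 - 0.4j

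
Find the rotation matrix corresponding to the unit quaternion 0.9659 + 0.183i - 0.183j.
[[0.933, -0.067, -0.3535], [-0.067, 0.933, -0.3535], [0.3535, 0.3535, 0.866]]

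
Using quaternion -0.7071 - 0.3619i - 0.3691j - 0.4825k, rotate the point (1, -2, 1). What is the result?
(1.964, 0.249, -1.443)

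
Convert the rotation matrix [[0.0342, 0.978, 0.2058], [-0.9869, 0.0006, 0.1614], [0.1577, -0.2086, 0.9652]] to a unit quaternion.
0.7071 - 0.1308i + 0.017j - 0.6947k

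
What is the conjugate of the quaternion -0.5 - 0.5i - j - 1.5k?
-0.5 + 0.5i + j + 1.5k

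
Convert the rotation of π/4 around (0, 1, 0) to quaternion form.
0.9239 + 0.3827j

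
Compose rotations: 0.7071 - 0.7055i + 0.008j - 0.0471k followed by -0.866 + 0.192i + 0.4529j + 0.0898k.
-0.4763 + 0.7247i + 0.259j + 0.4253k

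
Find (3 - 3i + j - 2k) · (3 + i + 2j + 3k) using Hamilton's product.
16 + i + 16j - 4k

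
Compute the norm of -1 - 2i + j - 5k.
√31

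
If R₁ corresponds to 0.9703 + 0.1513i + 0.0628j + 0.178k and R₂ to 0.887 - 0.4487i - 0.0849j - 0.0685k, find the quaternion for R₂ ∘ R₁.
0.9461 - 0.312i + 0.0428j + 0.0761k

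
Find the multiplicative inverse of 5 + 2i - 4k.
0.1111 - 0.0444i + 0.0889k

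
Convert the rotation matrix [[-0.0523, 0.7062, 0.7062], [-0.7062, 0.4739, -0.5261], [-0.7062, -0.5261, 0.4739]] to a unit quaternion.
0.6884 + 0.5129j - 0.5129k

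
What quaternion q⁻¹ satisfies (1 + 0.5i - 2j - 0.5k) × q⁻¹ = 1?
0.1818 - 0.0909i + 0.3636j + 0.0909k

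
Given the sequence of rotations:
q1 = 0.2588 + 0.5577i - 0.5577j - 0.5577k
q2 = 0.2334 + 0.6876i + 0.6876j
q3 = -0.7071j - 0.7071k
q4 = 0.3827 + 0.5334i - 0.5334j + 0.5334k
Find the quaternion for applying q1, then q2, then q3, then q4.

q2 · q1 = 0.0604 - 0.0754i + 0.4313j - 0.8971k
q3 · q2 · q1 = -0.3294 + 0.9393i + 0.0106j - 0.096k
q4 · q3 · q2 · q1 = -0.5702 + 0.2293i + 0.732j + 0.2942k
-0.5702 + 0.2293i + 0.732j + 0.2942k


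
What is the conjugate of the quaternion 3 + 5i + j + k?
3 - 5i - j - k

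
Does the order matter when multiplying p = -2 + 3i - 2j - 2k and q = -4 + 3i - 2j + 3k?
Yes: pq = 1 - 28i - 3j + 2k ≠ 1 - 8i + 27j + 2k = qp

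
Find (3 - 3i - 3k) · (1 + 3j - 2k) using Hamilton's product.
-3 + 6i + 3j - 18k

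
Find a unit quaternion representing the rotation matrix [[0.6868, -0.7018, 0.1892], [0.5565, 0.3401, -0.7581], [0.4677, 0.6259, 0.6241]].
0.8141 + 0.425i - 0.0855j + 0.3864k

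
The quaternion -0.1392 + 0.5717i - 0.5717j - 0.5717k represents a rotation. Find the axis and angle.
axis = (√3/3, -√3/3, -√3/3), θ = 196°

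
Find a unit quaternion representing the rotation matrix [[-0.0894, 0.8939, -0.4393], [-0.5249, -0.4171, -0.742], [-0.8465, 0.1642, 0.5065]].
-0.5 - 0.4531i - 0.2036j + 0.7094k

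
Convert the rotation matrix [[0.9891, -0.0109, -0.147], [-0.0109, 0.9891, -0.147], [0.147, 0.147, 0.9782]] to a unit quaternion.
0.9945 + 0.0739i - 0.0739j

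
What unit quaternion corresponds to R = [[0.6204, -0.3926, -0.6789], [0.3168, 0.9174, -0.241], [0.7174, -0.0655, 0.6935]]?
0.8988 + 0.0488i - 0.3884j + 0.1973k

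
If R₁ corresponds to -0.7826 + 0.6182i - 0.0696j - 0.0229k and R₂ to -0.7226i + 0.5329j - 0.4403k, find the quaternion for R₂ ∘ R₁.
0.4737 + 0.5227i - 0.7058j + 0.0654k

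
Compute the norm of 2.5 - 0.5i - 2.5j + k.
3.708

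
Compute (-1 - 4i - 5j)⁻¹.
-0.0238 + 0.0952i + 0.119j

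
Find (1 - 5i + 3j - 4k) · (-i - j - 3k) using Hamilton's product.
-14 - 14i - 12j + 5k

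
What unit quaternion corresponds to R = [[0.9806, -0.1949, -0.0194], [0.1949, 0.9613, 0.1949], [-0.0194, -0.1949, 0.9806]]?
0.9903 - 0.0984i + 0.0984k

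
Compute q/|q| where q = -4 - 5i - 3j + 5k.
-0.4619 - 0.5774i - 0.3464j + 0.5774k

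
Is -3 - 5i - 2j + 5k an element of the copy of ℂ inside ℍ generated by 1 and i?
No. The quaternion -3 - 5i - 2j + 5k has j-coefficient y = -2 and k-coefficient z = 5, not both zero, so it does not lie in the complex subalgebra spanned by 1 and i.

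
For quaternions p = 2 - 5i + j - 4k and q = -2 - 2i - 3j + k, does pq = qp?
No: pq = -7 - 5i + 5j + 27k ≠ -7 + 17i - 21j - 7k = qp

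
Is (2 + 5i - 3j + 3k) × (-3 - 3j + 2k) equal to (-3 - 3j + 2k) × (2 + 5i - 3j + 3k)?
No: pq = -21 - 12i - 7j - 20k ≠ -21 - 18i + 13j + 10k = qp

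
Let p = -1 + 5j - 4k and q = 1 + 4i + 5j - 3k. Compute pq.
-38 + i - 16j - 21k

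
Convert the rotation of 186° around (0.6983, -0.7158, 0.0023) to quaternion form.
-0.0523 + 0.6973i - 0.7148j + 0.0023k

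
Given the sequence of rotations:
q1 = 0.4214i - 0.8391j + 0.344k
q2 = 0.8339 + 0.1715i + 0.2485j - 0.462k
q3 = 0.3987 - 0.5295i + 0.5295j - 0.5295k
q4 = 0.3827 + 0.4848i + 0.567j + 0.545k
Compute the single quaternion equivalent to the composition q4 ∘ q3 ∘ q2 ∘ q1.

q2 · q1 = 0.2952 + 0.0492i - 0.9534j + 0.0382k
q3 · q2 · q1 = 0.6688 - 0.6213i - 0.2296j + 0.3377k
q4 · q3 · q2 · q1 = 0.5033 + 0.4031i - 0.211j + 0.7347k
0.5033 + 0.4031i - 0.211j + 0.7347k


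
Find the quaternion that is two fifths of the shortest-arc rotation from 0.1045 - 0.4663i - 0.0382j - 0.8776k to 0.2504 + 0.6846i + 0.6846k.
-0.0391 - 0.5687i - 0.0235j - 0.8213k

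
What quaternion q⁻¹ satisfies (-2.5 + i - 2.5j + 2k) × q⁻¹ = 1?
-0.1429 - 0.0571i + 0.1429j - 0.1143k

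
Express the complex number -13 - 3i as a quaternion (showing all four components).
-13 - 3i + 0j + 0k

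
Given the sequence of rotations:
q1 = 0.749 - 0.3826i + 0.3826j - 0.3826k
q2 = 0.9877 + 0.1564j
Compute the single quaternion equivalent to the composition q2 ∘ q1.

q2 · q1 = 0.6799 - 0.4377i + 0.495j - 0.3181k
0.6799 - 0.4377i + 0.495j - 0.3181k


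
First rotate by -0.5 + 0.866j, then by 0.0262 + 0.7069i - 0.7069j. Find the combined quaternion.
0.5991 - 0.3534i + 0.3761j + 0.6122k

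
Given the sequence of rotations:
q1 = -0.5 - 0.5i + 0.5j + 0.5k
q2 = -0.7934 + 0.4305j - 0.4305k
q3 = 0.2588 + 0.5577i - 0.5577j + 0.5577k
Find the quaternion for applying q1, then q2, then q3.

q2 · q1 = 0.3967 + 0.8272i - 0.3967j + 0.0338k
q3 · q2 · q1 = -0.5988 + 0.6377i + 0.1186j + 0.4701k
-0.5988 + 0.6377i + 0.1186j + 0.4701k


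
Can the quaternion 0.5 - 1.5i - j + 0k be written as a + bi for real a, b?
No. The quaternion 0.5 - 1.5i - j has j-coefficient y = -1 and k-coefficient z = 0, not both zero, so it does not lie in the complex subalgebra spanned by 1 and i.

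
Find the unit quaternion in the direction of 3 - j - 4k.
0.5883 - 0.1961j - 0.7845k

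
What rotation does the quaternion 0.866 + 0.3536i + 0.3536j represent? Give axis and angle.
axis = (√2/2, √2/2, 0), θ = π/3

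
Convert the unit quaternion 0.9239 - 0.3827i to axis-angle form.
axis = (-1, 0, 0), θ = π/4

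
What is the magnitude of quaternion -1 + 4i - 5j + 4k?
√58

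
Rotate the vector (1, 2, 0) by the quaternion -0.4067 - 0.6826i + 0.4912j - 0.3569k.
(-1.659, -0.754, 1.296)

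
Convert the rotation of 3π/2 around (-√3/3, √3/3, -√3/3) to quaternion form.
-0.7071 - 0.4082i + 0.4082j - 0.4082k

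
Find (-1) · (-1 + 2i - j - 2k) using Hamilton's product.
1 - 2i + j + 2k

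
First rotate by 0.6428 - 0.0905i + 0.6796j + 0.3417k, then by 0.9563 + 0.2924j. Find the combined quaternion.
0.416 + 0.0134i + 0.8379j + 0.3532k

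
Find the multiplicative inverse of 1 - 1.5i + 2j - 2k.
0.0889 + 0.1333i - 0.1778j + 0.1778k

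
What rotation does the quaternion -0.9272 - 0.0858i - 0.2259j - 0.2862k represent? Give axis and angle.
axis = (-0.2291, -0.6031, -0.7641), θ = 316°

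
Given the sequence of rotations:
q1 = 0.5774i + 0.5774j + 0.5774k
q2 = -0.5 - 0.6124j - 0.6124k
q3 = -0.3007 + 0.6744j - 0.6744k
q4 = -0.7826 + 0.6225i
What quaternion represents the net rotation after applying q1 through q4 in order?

q2 · q1 = 0.7072 - 0.2887i - 0.6423j + 0.0649k
q3 · q2 · q1 = 0.2643 - 0.3026i + 0.8648j - 0.3018k
q4 · q3 · q2 · q1 = -0.0185 + 0.4013i - 0.4889j + 0.7745k
-0.0185 + 0.4013i - 0.4889j + 0.7745k


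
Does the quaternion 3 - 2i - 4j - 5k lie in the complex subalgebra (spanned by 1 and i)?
No. The quaternion 3 - 2i - 4j - 5k has j-coefficient y = -4 and k-coefficient z = -5, not both zero, so it does not lie in the complex subalgebra spanned by 1 and i.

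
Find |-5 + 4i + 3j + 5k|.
√75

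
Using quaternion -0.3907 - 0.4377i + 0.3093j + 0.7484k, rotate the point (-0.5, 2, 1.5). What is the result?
(-0.561, -0.398, 2.455)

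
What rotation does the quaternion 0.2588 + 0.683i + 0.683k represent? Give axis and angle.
axis = (√2/2, 0, √2/2), θ = 5π/6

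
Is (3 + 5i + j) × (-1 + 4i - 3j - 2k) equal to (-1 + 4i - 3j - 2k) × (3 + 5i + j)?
No: pq = -20 + 5i - 25k ≠ -20 + 9i - 20j + 13k = qp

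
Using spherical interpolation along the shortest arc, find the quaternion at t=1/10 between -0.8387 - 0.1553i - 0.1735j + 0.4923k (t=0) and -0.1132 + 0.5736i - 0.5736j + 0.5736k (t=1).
-0.806 - 0.0738i - 0.2366j + 0.5375k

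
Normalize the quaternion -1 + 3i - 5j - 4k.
-0.14 + 0.4201i - 0.7001j - 0.5601k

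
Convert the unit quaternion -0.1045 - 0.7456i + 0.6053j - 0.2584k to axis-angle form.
axis = (-0.7497, 0.6086, -0.2598), θ = 192°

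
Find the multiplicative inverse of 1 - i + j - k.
0.25 + 0.25i - 0.25j + 0.25k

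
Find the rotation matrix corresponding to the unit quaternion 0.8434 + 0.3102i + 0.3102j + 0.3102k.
[[0.6151, -0.3308, 0.7157], [0.7157, 0.6151, -0.3308], [-0.3308, 0.7157, 0.6151]]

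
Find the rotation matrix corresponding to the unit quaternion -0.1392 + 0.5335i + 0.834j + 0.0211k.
[[-0.392, 0.8958, -0.2097], [0.884, 0.4299, 0.1837], [0.2547, -0.1133, -0.9604]]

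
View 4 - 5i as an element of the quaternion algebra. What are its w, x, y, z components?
4 - 5i + 0j + 0k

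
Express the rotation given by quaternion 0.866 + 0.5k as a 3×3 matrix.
[[0.5, -0.866, 0], [0.866, 0.5, 0], [0, 0, 1]]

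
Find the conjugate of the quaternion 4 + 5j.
4 - 5j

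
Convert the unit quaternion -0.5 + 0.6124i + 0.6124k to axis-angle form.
axis = (√2/2, 0, √2/2), θ = 4π/3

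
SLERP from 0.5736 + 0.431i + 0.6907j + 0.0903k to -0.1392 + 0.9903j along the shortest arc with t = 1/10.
0.515 + 0.3991i + 0.754j + 0.0836k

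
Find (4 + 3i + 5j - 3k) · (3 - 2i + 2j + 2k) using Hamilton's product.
14 + 17i + 23j + 15k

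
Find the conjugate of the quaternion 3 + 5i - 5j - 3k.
3 - 5i + 5j + 3k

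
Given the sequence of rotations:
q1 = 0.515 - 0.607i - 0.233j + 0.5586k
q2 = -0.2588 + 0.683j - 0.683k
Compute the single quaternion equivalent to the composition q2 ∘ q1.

q2 · q1 = 0.4074 + 0.3795i + 0.8266j - 0.0817k
0.4074 + 0.3795i + 0.8266j - 0.0817k


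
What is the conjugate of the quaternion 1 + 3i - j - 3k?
1 - 3i + j + 3k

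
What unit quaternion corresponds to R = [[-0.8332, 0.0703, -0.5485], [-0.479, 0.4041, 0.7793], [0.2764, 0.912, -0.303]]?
-0.2588 - 0.1282i + 0.7969j + 0.5306k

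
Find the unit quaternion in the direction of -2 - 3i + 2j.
-0.4851 - 0.7276i + 0.4851j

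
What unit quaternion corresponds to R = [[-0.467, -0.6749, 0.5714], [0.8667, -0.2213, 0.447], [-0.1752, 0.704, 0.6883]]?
0.5 + 0.1285i + 0.3733j + 0.7708k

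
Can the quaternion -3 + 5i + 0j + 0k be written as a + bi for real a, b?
Yes. The quaternion -3 + 5i has j- and k-coefficients y = z = 0, so it lies in the complex subalgebra spanned by 1 and i.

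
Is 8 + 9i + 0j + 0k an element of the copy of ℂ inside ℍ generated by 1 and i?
Yes. The quaternion 8 + 9i has j- and k-coefficients y = z = 0, so it lies in the complex subalgebra spanned by 1 and i.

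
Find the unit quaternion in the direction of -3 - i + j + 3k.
-0.6708 - 0.2236i + 0.2236j + 0.6708k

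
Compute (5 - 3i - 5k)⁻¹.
0.0847 + 0.0508i + 0.0847k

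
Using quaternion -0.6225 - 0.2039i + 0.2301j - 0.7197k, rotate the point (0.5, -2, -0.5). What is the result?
(1.905, 0.932, 0.039)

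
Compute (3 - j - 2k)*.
3 + j + 2k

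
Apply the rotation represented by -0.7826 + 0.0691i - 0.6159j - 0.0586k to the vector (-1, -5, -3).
(-2.218, -5.466, 0.457)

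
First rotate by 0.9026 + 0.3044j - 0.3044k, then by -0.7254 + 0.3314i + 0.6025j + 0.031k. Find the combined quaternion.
-0.8287 + 0.1063i + 0.4239j + 0.3497k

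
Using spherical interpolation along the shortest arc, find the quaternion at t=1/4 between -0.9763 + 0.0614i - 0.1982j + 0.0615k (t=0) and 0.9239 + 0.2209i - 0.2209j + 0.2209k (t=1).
-0.9954 - 0.0111i - 0.0942j - 0.011k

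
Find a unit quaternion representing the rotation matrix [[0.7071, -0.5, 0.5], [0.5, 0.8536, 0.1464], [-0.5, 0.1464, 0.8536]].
0.9239 + 0.2706j + 0.2706k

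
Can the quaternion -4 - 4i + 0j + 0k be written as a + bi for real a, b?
Yes. The quaternion -4 - 4i has j- and k-coefficients y = z = 0, so it lies in the complex subalgebra spanned by 1 and i.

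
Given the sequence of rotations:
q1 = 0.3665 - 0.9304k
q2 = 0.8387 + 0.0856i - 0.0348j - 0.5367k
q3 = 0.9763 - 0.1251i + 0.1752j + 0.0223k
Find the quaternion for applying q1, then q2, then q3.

q2 · q1 = -0.192 + 0.0638i + 0.0669j - 0.977k
q3 · q2 · q1 = -0.1694 - 0.0864i - 0.0891j - 0.9777k
-0.1694 - 0.0864i - 0.0891j - 0.9777k


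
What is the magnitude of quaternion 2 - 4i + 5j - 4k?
√61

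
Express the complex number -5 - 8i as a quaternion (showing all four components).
-5 - 8i + 0j + 0k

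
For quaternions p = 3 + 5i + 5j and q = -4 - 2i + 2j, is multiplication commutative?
No: pq = -12 - 26i - 14j + 20k ≠ -12 - 26i - 14j - 20k = qp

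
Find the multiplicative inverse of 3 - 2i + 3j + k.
0.1304 + 0.087i - 0.1304j - 0.0435k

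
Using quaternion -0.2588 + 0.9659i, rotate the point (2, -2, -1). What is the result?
(2, 1.232, 1.866)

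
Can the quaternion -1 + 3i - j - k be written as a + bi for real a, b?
No. The quaternion -1 + 3i - j - k has j-coefficient y = -1 and k-coefficient z = -1, not both zero, so it does not lie in the complex subalgebra spanned by 1 and i.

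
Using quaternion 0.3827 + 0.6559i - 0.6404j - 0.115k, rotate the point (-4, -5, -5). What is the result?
(6.352, 4.92, -1.201)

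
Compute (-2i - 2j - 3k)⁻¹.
0.1176i + 0.1176j + 0.1765k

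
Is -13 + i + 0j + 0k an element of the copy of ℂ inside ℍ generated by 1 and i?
Yes. The quaternion -13 + i has j- and k-coefficients y = z = 0, so it lies in the complex subalgebra spanned by 1 and i.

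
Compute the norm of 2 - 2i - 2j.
√12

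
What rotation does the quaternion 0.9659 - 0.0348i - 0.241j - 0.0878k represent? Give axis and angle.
axis = (-0.1344, -0.9311, -0.3392), θ = π/6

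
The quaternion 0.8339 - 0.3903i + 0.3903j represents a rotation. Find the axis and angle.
axis = (-√2/2, √2/2, 0), θ = 67°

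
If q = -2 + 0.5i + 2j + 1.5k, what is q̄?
-2 - 0.5i - 2j - 1.5k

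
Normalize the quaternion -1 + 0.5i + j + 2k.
-0.4 + 0.2i + 0.4j + 0.8k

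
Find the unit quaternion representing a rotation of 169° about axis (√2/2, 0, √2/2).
0.0958 + 0.7039i + 0.7039k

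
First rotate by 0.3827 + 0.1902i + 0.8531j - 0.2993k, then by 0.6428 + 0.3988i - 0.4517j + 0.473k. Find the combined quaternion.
0.6971 + 0.0066i + 0.5848j + 0.4148k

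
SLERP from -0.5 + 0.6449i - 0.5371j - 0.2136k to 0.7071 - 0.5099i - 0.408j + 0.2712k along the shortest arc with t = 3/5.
-0.71 + 0.6445i + 0.025j - 0.2825k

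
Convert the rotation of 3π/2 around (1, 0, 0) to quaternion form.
-0.7071 + 0.7071i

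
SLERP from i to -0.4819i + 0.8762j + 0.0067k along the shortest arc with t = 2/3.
0.7571i - 0.6533j - 0.005k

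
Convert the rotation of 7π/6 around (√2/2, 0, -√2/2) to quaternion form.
-0.2588 + 0.683i - 0.683k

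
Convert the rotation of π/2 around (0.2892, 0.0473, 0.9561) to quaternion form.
0.7071 + 0.2045i + 0.0334j + 0.6761k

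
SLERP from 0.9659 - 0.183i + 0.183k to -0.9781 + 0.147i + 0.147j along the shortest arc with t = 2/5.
0.9775 - 0.1697i - 0.0593j + 0.1105k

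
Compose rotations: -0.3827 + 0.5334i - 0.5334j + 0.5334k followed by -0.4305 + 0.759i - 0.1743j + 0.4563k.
-0.5765 - 0.3697i + 0.1349j - 0.7161k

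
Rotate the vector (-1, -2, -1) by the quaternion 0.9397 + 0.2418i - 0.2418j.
(-0.195, -1.195, -2.129)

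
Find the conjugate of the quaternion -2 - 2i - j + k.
-2 + 2i + j - k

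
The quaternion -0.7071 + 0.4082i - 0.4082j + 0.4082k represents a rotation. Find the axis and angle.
axis = (√3/3, -√3/3, √3/3), θ = 3π/2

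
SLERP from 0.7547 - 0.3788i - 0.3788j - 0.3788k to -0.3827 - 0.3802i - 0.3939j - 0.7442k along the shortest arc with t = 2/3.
0.025 - 0.4627i - 0.4735j - 0.749k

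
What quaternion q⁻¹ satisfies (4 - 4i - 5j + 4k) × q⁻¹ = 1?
0.0548 + 0.0548i + 0.0685j - 0.0548k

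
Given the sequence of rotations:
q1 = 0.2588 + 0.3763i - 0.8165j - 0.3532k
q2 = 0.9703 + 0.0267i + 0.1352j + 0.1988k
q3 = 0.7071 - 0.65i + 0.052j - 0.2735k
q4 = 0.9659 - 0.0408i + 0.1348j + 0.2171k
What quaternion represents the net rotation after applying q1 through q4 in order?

q2 · q1 = 0.4217 + 0.4866i - 0.673j - 0.3639k
q3 · q2 · q1 = 0.5499 - 0.133i - 0.8236j + 0.0395k
q4 · q3 · q2 · q1 = 0.6282 + 0.0332i - 0.7487j + 0.2091k
0.6282 + 0.0332i - 0.7487j + 0.2091k


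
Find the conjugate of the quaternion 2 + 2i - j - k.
2 - 2i + j + k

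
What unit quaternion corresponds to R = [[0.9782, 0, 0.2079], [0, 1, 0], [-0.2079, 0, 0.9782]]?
0.9945 + 0.1045j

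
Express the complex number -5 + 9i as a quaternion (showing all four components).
-5 + 9i + 0j + 0k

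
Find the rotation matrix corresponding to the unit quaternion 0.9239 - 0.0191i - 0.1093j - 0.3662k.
[[0.7079, 0.6808, -0.188], [-0.6725, 0.7311, 0.1153], [0.216, 0.0448, 0.9754]]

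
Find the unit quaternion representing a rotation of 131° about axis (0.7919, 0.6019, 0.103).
0.4147 + 0.7206i + 0.5477j + 0.0937k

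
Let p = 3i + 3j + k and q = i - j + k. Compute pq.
-1 + 4i - 2j - 6k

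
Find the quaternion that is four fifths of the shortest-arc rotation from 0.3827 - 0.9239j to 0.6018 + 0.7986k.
0.6467 - 0.2511j + 0.7202k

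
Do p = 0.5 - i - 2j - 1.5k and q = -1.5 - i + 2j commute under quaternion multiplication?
No: pq = 2.25 + 4i + 5.5j - 1.75k ≠ 2.25 - 2i + 2.5j + 6.25k = qp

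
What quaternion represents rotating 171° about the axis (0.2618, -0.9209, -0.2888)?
0.0785 + 0.261i - 0.9181j - 0.2879k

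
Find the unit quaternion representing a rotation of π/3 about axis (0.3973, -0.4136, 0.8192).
0.866 + 0.1986i - 0.2068j + 0.4096k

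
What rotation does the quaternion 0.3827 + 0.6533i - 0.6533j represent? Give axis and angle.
axis = (√2/2, -√2/2, 0), θ = 3π/4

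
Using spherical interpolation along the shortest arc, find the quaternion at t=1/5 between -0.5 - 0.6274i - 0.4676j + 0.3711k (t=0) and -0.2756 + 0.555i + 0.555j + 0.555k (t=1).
-0.3742 - 0.7103i - 0.5671j + 0.184k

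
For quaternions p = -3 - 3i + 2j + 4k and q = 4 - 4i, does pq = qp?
No: pq = -24 - 8j + 24k ≠ -24 + 24j + 8k = qp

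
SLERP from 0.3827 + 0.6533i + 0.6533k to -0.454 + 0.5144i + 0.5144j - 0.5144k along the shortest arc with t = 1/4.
0.4942 + 0.3958i - 0.1786j + 0.7531k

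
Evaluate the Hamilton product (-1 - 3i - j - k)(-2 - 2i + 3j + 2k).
1 + 9i + 7j - 11k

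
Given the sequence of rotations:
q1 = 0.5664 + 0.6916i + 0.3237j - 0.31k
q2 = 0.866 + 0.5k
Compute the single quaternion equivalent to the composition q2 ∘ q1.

q2 · q1 = 0.6455 + 0.4371i + 0.6261j + 0.0147k
0.6455 + 0.4371i + 0.6261j + 0.0147k


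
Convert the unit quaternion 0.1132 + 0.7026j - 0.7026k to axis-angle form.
axis = (0, √2/2, -√2/2), θ = 167°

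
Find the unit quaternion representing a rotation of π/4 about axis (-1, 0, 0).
0.9239 - 0.3827i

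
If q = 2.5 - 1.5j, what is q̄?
2.5 + 1.5j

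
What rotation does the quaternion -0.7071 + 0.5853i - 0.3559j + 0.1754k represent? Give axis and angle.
axis = (0.8277, -0.5033, 0.2481), θ = 3π/2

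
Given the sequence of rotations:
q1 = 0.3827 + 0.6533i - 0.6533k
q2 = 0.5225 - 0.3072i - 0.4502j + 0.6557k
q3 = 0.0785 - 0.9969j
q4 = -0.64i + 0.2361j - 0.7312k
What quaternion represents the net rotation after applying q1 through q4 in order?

q2 · q1 = 0.829 + 0.5179i + 0.0554j + 0.2037k
q3 · q2 · q1 = 0.1203 - 0.1624i - 0.8221j + 0.5323k
q4 · q3 · q2 · q1 = 0.4794 - 0.5524i + 0.4878j + 0.4765k
0.4794 - 0.5524i + 0.4878j + 0.4765k


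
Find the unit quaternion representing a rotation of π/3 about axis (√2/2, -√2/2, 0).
0.866 + 0.3536i - 0.3536j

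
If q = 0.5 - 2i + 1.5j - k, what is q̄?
0.5 + 2i - 1.5j + k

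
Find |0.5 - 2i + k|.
2.291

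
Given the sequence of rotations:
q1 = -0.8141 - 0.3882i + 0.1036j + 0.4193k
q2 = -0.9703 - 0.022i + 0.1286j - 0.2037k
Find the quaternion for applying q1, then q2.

q2 · q1 = 0.8535 + 0.4696i - 0.1169j - 0.1934k
0.8535 + 0.4696i - 0.1169j - 0.1934k


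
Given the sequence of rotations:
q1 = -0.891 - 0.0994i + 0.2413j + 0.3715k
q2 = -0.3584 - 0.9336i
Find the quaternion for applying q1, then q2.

q2 · q1 = 0.2265 + 0.8675i + 0.2604j - 0.3584k
0.2265 + 0.8675i + 0.2604j - 0.3584k


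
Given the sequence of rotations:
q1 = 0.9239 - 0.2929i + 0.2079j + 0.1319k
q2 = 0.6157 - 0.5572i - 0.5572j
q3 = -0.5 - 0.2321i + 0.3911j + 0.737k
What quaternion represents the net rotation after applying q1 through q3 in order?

q2 · q1 = 0.5215 - 0.7686i - 0.3133j - 0.1978k
q3 · q2 · q1 = -0.1708 + 0.4168i - 0.2518j + 0.8566k
-0.1708 + 0.4168i - 0.2518j + 0.8566k
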